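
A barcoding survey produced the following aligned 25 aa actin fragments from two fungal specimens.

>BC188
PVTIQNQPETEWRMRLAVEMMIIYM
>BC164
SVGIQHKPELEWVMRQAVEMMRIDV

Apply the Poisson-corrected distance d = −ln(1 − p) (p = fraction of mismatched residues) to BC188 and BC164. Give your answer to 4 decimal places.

Mismatches occur at site 1 (P→S), site 3 (T→G), site 6 (N→H), site 7 (Q→K), site 10 (T→L), site 13 (R→V), site 16 (L→Q), site 22 (I→R), site 24 (Y→D), site 25 (M→V).
p = 10/25 = 0.400000.
d = −ln(1 − 0.400000) = −ln(0.600000) = 0.5108.

0.5108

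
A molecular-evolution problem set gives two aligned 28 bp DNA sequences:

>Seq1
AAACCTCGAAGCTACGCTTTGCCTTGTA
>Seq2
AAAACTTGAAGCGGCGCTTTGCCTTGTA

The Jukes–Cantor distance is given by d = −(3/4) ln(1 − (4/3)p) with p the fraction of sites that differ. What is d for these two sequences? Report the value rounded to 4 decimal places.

0.1585

The sequences differ at positions 4 (C/A), 7 (C/T), 13 (T/G), 14 (A/G).
p = 4/28 = 0.142857.
d = −0.75 · ln(1 − (4/3)·0.142857) = −0.75 · ln(0.809524) = −0.75 · (-0.211309) = 0.1585.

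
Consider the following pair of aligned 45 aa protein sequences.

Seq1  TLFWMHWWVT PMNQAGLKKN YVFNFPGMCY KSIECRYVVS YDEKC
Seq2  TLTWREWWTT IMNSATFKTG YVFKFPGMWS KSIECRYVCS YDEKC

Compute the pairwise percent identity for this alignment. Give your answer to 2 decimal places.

Mismatches occur at site 3 (F/T), site 5 (M/R), site 6 (H/E), site 9 (V/T), site 11 (P/I), site 14 (Q/S), site 16 (G/T), site 17 (L/F), site 19 (K/T), site 20 (N/G), site 24 (N/K), site 29 (C/W), site 30 (Y/S), site 39 (V/C).
31 of the 45 sites match, so the percent identity is 31/45 × 100 = 68.89%.

68.89%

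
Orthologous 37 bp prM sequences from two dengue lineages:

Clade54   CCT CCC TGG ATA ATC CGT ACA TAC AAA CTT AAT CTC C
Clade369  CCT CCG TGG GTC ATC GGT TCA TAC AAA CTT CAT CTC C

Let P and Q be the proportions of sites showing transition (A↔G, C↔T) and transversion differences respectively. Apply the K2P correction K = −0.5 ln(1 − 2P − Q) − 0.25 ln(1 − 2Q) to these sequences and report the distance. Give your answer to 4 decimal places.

Mismatches occur at site 6 (C↔G, transversion), site 10 (A↔G, transition), site 12 (A↔C, transversion), site 16 (C↔G, transversion), site 19 (A↔T, transversion), site 31 (A↔C, transversion).
Of the 6 differences, 1 transition and 5 transversions over 37 sites: P = 1/37 = 0.027027, Q = 5/37 = 0.135135.
d = −0.5·ln(0.810811) − 0.25·ln(0.729730) = −0.5·(-0.209720) − 0.25·(-0.315081) = 0.1836.

0.1836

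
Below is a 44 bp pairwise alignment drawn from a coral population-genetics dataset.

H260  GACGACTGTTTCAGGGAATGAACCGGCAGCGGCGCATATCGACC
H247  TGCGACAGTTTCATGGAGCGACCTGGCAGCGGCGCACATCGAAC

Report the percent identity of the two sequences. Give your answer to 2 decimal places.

77.27%

The sequences differ at positions 1 (G/T), 2 (A/G), 7 (T/A), 14 (G/T), 18 (A/G), 19 (T/C), 22 (A/C), 24 (C/T), 37 (T/C), 43 (C/A).
34 of the 44 sites match, so the percent identity is 34/44 × 100 = 77.27%.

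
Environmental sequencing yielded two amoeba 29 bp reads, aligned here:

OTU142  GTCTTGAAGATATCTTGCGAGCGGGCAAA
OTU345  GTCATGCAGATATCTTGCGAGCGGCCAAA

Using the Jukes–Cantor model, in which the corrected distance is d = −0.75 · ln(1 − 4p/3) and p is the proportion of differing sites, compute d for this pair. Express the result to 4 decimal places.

0.1113

The sequences differ at positions 4 (T/A), 7 (A/C), 25 (G/C).
p = 3/29 = 0.103448.
d = −0.75 · ln(1 − (4/3)·0.103448) = −0.75 · ln(0.862069) = −0.75 · (-0.148420) = 0.1113.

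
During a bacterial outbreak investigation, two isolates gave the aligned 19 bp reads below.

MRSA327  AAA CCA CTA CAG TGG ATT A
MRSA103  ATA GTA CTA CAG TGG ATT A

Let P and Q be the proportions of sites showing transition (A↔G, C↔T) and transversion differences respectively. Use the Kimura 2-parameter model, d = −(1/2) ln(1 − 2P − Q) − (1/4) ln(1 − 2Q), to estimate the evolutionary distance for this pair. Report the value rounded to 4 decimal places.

Differing sites — 2:A/T (Tv); 4:C/G (Tv); 5:C/T (Ti).
Of the 3 differences, 1 transition and 2 transversions over 19 sites: P = 1/19 = 0.052632, Q = 2/19 = 0.105263.
d = −0.5·ln(0.789473) − 0.25·ln(0.789474) = −0.5·(-0.236390) − 0.25·(-0.236388) = 0.1773.

0.1773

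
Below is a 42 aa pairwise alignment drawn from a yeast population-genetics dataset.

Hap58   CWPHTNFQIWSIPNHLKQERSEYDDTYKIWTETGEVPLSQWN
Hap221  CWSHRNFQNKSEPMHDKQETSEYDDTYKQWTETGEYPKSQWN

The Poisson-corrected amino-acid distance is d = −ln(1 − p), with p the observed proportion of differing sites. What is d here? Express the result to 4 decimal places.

Mismatches occur at site 3 (P/S), site 5 (T/R), site 9 (I/N), site 10 (W/K), site 12 (I/E), site 14 (N/M), site 16 (L/D), site 20 (R/T), site 29 (I/Q), site 36 (V/Y), site 38 (L/K).
p = 11/42 = 0.261905.
d = −ln(1 − 0.261905) = −ln(0.738095) = 0.3037.

0.3037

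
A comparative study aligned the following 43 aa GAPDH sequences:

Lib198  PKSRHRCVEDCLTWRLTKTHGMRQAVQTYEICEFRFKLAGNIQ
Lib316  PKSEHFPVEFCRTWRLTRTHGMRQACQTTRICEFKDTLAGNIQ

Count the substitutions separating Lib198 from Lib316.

12

Differing sites — 4:R/E; 6:R/F; 7:C/P; 10:D/F; 12:L/R; 18:K/R; 26:V/C; 29:Y/T; 30:E/R; 35:R/K; 36:F/D; 37:K/T.
That gives 12 mismatches out of 43 aligned sites, so the Hamming distance is 12.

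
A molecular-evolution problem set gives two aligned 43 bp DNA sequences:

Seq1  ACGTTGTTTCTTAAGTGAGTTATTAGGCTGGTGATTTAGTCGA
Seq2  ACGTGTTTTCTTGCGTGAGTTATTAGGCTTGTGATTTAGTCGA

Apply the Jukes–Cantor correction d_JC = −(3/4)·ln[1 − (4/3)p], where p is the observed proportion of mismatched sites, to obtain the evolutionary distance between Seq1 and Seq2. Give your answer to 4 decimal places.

0.1263

Differing sites — 5:T/G; 6:G/T; 13:A/G; 14:A/C; 30:G/T.
p = 5/43 = 0.116279.
d = −0.75 · ln(1 − (4/3)·0.116279) = −0.75 · ln(0.844961) = −0.75 · (-0.168465) = 0.1263.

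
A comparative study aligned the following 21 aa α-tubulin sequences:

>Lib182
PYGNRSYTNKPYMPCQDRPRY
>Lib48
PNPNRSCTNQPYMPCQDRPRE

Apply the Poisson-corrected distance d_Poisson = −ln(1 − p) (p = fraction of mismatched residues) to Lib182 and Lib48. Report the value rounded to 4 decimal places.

0.2719

The sequences differ at positions 2 (Y/N), 3 (G/P), 7 (Y/C), 10 (K/Q), 21 (Y/E).
p = 5/21 = 0.238095.
d = −ln(1 − 0.238095) = −ln(0.761905) = 0.2719.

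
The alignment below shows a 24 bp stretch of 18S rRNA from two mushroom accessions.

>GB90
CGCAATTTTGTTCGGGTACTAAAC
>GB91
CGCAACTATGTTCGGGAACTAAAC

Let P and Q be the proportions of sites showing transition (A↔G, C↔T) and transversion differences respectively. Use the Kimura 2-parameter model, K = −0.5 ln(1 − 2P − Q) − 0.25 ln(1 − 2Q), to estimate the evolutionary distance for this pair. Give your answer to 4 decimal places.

0.1367

The sequences differ at positions 6 (T/C, transition), 8 (T/A, transversion), 17 (T/A, transversion).
Of the 3 differences, 1 transition and 2 transversions over 24 sites: P = 1/24 = 0.041667, Q = 2/24 = 0.083333.
d = −0.5·ln(0.833333) − 0.25·ln(0.833334) = −0.5·(-0.182322) − 0.25·(-0.182321) = 0.1367.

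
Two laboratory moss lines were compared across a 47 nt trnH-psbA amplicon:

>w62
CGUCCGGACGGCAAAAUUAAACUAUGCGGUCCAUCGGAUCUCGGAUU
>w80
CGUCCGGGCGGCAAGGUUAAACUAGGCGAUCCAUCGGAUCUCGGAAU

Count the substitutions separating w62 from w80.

6

The sequences differ at positions 8 (A/G), 15 (A/G), 16 (A/G), 25 (U/G), 29 (G/A), 46 (U/A).
That gives 6 mismatches out of 47 aligned sites, so the Hamming distance is 6.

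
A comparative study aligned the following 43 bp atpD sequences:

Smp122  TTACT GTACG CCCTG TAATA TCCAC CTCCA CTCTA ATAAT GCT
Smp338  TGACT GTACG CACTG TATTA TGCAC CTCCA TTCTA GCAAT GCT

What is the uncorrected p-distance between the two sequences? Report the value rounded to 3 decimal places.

0.163

Mismatches occur at site 2 (T↔G), site 12 (C↔A), site 18 (A↔T), site 22 (C↔G), site 31 (C↔T), site 36 (A↔G), site 37 (T↔C).
There are 7 differences over 43 sites, so p = 7/43 = 0.163.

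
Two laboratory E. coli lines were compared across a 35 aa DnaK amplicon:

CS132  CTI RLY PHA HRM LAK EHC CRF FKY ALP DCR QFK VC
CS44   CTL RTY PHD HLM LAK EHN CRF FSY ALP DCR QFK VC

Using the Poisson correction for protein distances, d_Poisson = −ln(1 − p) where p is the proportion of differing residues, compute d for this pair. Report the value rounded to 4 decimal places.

0.1881

Mismatches occur at site 3 (I↔L), site 5 (L↔T), site 9 (A↔D), site 11 (R↔L), site 18 (C↔N), site 23 (K↔S).
p = 6/35 = 0.171429.
d = −ln(1 − 0.171429) = −ln(0.828571) = 0.1881.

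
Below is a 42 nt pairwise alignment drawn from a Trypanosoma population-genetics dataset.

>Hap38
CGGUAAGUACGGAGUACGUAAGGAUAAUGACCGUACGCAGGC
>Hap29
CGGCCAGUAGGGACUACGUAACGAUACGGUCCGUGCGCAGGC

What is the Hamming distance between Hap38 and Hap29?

The sequences differ at positions 4 (U/C), 5 (A/C), 10 (C/G), 14 (G/C), 22 (G/C), 27 (A/C), 28 (U/G), 30 (A/U), 35 (A/G).
That gives 9 mismatches out of 42 aligned sites, so the Hamming distance is 9.

9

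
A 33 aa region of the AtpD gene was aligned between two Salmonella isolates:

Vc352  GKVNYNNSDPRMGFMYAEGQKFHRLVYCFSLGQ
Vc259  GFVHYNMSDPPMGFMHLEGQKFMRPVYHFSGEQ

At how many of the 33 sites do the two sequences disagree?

Differing sites — 2:K/F; 4:N/H; 7:N/M; 11:R/P; 16:Y/H; 17:A/L; 23:H/M; 25:L/P; 28:C/H; 31:L/G; 32:G/E.
That gives 11 mismatches out of 33 aligned sites, so the Hamming distance is 11.

11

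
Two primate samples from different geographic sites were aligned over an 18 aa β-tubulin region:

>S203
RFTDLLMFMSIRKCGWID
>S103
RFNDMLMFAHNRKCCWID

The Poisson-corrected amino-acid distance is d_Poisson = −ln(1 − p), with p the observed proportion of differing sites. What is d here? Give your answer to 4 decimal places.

The sequences differ at positions 3 (T/N), 5 (L/M), 9 (M/A), 10 (S/H), 11 (I/N), 15 (G/C).
p = 6/18 = 0.333333.
d = −ln(1 − 0.333333) = −ln(0.666667) = 0.4055.

0.4055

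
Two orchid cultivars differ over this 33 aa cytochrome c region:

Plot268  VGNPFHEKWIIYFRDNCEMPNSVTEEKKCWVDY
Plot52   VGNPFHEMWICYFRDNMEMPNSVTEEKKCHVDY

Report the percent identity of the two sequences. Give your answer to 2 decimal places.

87.88%

Differing sites — 8:K/M; 11:I/C; 17:C/M; 30:W/H.
29 of the 33 sites match, so the percent identity is 29/33 × 100 = 87.88%.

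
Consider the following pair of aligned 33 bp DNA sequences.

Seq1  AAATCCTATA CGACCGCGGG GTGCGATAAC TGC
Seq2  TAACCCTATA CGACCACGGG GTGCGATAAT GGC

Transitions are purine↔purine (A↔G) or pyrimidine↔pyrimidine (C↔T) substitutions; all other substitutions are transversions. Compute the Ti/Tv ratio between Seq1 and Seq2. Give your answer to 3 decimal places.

1.500

The sequences differ at positions 1 (A/T, transversion), 4 (T/C, transition), 16 (G/A, transition), 30 (C/T, transition), 31 (T/G, transversion).
Of the 5 differences, 3 transitions and 2 transversions, so Ti/Tv = 3/2 = 1.500.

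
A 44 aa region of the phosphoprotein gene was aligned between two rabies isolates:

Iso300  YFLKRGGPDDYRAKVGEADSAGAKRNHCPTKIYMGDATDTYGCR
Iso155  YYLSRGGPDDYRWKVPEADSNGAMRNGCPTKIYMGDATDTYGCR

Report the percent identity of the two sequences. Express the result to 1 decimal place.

84.1%

Mismatches occur at site 2 (F/Y), site 4 (K/S), site 13 (A/W), site 16 (G/P), site 21 (A/N), site 24 (K/M), site 27 (H/G).
37 of the 44 sites match, so the percent identity is 37/44 × 100 = 84.1%.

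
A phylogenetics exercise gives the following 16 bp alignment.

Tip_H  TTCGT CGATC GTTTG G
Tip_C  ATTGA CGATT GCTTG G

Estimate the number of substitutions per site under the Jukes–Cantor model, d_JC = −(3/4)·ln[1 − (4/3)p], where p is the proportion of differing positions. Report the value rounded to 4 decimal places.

Differing sites — 1:T/A; 3:C/T; 5:T/A; 10:C/T; 12:T/C.
p = 5/16 = 0.312500.
d = −0.75 · ln(1 − (4/3)·0.312500) = −0.75 · ln(0.583333) = −0.75 · (-0.538997) = 0.4042.

0.4042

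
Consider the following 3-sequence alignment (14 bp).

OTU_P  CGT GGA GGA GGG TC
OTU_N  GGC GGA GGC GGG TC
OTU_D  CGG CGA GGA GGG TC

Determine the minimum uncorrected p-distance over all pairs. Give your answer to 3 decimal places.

Pairwise Hamming distances:
  OTU_P vs OTU_N: 3
  OTU_P vs OTU_D: 2
  OTU_N vs OTU_D: 4
The smallest is 2 mismatches, between OTU_P and OTU_D; p = 2/14 = 0.143.

0.143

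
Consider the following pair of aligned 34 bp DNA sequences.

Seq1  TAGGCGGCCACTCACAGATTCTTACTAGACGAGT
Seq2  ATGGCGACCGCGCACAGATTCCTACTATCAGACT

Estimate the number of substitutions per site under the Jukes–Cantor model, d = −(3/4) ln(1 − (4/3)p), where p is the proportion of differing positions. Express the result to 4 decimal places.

Differing sites — 1:T/A; 2:A/T; 7:G/A; 10:A/G; 12:T/G; 22:T/C; 28:G/T; 29:A/C; 30:C/A; 33:G/C.
p = 10/34 = 0.294118.
d = −0.75 · ln(1 − (4/3)·0.294118) = −0.75 · ln(0.607843) = −0.75 · (-0.497839) = 0.3734.

0.3734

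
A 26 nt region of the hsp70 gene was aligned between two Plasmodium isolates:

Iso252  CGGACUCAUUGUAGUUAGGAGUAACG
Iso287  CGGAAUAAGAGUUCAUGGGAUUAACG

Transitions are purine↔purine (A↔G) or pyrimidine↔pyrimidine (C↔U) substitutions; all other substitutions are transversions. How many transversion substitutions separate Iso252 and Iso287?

8

Mismatches occur at site 5 (C↔A, transversion), site 7 (C↔A, transversion), site 9 (U↔G, transversion), site 10 (U↔A, transversion), site 13 (A↔U, transversion), site 14 (G↔C, transversion), site 15 (U↔A, transversion), site 17 (A↔G, transition), site 21 (G↔U, transversion).
Of the 9 differences, 1 transition and 8 transversions, so the answer is 8.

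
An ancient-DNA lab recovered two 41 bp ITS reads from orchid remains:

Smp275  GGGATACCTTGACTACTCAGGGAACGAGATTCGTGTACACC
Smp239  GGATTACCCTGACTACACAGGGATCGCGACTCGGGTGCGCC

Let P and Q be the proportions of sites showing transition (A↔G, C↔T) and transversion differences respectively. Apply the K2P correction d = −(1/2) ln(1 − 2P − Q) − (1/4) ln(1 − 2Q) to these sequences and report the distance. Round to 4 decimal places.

Mismatches occur at site 3 (G/A, transition), site 4 (A/T, transversion), site 9 (T/C, transition), site 17 (T/A, transversion), site 24 (A/T, transversion), site 27 (A/C, transversion), site 30 (T/C, transition), site 34 (T/G, transversion), site 37 (A/G, transition), site 39 (A/G, transition).
Of the 10 differences, 5 transitions and 5 transversions over 41 sites: P = 5/41 = 0.121951, Q = 5/41 = 0.121951.
d = −0.5·ln(0.634147) − 0.25·ln(0.756098) = −0.5·(-0.455474) − 0.25·(-0.279584) = 0.2976.

0.2976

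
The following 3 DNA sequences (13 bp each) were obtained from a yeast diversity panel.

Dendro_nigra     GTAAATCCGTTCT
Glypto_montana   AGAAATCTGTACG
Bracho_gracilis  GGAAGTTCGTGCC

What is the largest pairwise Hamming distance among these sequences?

Pairwise Hamming distances:
  Dendro_nigra vs Glypto_montana: 5
  Dendro_nigra vs Bracho_gracilis: 5
  Glypto_montana vs Bracho_gracilis: 6
The largest is 6, between Glypto_montana and Bracho_gracilis.

6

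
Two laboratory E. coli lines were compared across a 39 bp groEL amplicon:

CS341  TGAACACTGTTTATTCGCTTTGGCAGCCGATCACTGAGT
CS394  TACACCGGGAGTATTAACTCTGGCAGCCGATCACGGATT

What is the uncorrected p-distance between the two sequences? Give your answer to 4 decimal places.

0.3077

The sequences differ at positions 2 (G/A), 3 (A/C), 6 (A/C), 7 (C/G), 8 (T/G), 10 (T/A), 11 (T/G), 16 (C/A), 17 (G/A), 20 (T/C), 35 (T/G), 38 (G/T).
There are 12 differences over 39 sites, so p = 12/39 = 0.3077.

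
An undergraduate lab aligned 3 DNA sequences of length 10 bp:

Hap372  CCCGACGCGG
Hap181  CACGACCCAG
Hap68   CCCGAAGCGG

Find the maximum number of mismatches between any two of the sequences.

4

Pairwise Hamming distances:
  Hap372 vs Hap181: 3
  Hap372 vs Hap68: 1
  Hap181 vs Hap68: 4
The largest is 4, between Hap181 and Hap68.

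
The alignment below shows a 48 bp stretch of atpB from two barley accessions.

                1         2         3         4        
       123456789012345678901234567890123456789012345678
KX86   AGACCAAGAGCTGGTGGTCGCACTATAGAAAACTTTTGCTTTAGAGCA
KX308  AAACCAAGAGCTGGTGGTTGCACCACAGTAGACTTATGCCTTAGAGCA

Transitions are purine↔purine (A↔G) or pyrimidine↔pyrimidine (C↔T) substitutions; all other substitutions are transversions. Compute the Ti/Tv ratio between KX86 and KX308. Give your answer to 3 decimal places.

The sequences differ at positions 2 (G/A, transition), 19 (C/T, transition), 24 (T/C, transition), 26 (T/C, transition), 29 (A/T, transversion), 31 (A/G, transition), 36 (T/A, transversion), 40 (T/C, transition).
Of the 8 differences, 6 transitions and 2 transversions, so Ti/Tv = 6/2 = 3.000.

3.000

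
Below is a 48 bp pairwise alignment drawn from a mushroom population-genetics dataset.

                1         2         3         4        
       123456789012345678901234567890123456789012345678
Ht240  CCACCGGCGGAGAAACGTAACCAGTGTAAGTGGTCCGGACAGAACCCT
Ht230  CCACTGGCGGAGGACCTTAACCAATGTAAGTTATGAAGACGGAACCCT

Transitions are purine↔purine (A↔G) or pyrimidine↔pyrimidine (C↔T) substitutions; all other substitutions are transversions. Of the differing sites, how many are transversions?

Differing sites — 5:C/T (Ti); 13:A/G (Ti); 15:A/C (Tv); 17:G/T (Tv); 24:G/A (Ti); 32:G/T (Tv); 33:G/A (Ti); 35:C/G (Tv); 36:C/A (Tv); 37:G/A (Ti); 41:A/G (Ti).
Of the 11 differences, 6 transitions and 5 transversions, so the answer is 5.

5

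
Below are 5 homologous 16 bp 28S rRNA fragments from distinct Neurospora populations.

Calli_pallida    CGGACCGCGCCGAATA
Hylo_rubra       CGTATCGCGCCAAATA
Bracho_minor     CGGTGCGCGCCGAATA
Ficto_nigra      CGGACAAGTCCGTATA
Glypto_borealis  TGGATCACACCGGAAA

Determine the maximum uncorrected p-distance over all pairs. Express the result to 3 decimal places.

0.500

Pairwise Hamming distances:
  Calli_pallida vs Hylo_rubra: 3
  Calli_pallida vs Bracho_minor: 2
  Calli_pallida vs Ficto_nigra: 5
  Calli_pallida vs Glypto_borealis: 6
  Hylo_rubra vs Bracho_minor: 4
  Hylo_rubra vs Ficto_nigra: 8
  Hylo_rubra vs Glypto_borealis: 7
  Bracho_minor vs Ficto_nigra: 7
  Bracho_minor vs Glypto_borealis: 7
  Ficto_nigra vs Glypto_borealis: 7
The largest is 8 mismatches, between Hylo_rubra and Ficto_nigra; p = 8/16 = 0.500.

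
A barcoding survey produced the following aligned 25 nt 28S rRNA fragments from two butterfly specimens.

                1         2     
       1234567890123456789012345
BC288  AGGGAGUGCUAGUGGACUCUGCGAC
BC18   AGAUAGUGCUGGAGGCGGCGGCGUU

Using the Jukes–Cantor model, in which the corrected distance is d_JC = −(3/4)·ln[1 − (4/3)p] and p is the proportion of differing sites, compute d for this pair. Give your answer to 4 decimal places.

Mismatches occur at site 3 (G→A), site 4 (G→U), site 11 (A→G), site 13 (U→A), site 16 (A→C), site 17 (C→G), site 18 (U→G), site 20 (U→G), site 24 (A→U), site 25 (C→U).
p = 10/25 = 0.400000.
d = −0.75 · ln(1 − (4/3)·0.400000) = −0.75 · ln(0.466667) = −0.75 · (-0.762139) = 0.5716.

0.5716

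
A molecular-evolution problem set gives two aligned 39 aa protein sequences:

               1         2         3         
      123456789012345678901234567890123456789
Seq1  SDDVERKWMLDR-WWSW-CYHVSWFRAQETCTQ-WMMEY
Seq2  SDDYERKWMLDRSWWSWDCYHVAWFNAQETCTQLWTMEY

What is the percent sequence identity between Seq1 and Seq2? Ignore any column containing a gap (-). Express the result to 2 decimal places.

Excluding the 3 gap columns leaves 36 comparable sites.
Mismatches occur at site 4 (V/Y), site 23 (S/A), site 26 (R/N), site 36 (M/T).
32 of the 36 comparable sites match, so the percent identity is 32/36 × 100 = 88.89%.

88.89%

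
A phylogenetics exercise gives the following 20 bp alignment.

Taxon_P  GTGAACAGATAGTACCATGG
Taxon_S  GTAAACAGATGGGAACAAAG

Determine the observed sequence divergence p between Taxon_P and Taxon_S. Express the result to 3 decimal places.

The sequences differ at positions 3 (G/A), 11 (A/G), 13 (T/G), 15 (C/A), 18 (T/A), 19 (G/A).
There are 6 differences over 20 sites, so p = 6/20 = 0.300.

0.300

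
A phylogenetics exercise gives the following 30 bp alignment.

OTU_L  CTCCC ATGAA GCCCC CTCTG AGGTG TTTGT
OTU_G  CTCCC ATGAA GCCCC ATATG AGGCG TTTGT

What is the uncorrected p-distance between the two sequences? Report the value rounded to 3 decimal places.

Differing sites — 16:C/A; 18:C/A; 24:T/C.
There are 3 differences over 30 sites, so p = 3/30 = 0.100.

0.100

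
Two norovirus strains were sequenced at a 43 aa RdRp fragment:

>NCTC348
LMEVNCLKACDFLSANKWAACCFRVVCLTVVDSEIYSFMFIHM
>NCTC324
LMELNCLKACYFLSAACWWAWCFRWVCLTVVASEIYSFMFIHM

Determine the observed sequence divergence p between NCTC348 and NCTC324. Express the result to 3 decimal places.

Mismatches occur at site 4 (V→L), site 11 (D→Y), site 16 (N→A), site 17 (K→C), site 19 (A→W), site 21 (C→W), site 25 (V→W), site 32 (D→A).
There are 8 differences over 43 sites, so p = 8/43 = 0.186.

0.186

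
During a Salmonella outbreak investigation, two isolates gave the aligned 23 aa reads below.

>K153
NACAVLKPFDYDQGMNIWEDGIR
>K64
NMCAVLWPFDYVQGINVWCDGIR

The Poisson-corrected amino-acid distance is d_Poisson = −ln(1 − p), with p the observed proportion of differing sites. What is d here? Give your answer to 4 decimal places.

Differing sites — 2:A/M; 7:K/W; 12:D/V; 15:M/I; 17:I/V; 19:E/C.
p = 6/23 = 0.260870.
d = −ln(1 − 0.260870) = −ln(0.739130) = 0.3023.

0.3023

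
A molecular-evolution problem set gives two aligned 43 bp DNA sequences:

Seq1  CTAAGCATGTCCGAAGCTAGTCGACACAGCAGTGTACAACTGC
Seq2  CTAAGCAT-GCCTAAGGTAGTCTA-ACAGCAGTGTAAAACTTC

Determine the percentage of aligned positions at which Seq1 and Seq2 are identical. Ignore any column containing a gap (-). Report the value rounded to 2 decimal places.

Excluding the 2 gap columns leaves 41 comparable sites.
Mismatches occur at site 10 (T↔G), site 13 (G↔T), site 17 (C↔G), site 23 (G↔T), site 37 (C↔A), site 42 (G↔T).
35 of the 41 comparable sites match, so the percent identity is 35/41 × 100 = 85.37%.

85.37%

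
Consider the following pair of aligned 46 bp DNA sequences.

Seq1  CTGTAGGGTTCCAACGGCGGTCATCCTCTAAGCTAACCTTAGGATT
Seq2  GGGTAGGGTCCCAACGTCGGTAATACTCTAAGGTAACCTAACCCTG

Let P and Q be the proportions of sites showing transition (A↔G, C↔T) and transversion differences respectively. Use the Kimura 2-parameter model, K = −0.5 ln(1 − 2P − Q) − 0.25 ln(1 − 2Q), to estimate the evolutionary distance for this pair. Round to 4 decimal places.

0.3287

The sequences differ at positions 1 (C/G, transversion), 2 (T/G, transversion), 10 (T/C, transition), 17 (G/T, transversion), 22 (C/A, transversion), 25 (C/A, transversion), 33 (C/G, transversion), 40 (T/A, transversion), 42 (G/C, transversion), 43 (G/C, transversion), 44 (A/C, transversion), 46 (T/G, transversion).
Of the 12 differences, 1 transition and 11 transversions over 46 sites: P = 1/46 = 0.021739, Q = 11/46 = 0.239130.
d = −0.5·ln(0.717392) − 0.25·ln(0.521740) = −0.5·(-0.332133) − 0.25·(-0.650586) = 0.3287.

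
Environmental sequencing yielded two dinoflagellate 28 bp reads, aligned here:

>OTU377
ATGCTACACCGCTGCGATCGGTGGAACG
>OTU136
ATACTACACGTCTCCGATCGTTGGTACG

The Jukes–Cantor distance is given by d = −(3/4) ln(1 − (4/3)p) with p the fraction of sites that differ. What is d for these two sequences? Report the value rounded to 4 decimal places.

0.2524

The sequences differ at positions 3 (G/A), 10 (C/G), 11 (G/T), 14 (G/C), 21 (G/T), 25 (A/T).
p = 6/28 = 0.214286.
d = −0.75 · ln(1 − (4/3)·0.214286) = −0.75 · ln(0.714285) = −0.75 · (-0.336473) = 0.2524.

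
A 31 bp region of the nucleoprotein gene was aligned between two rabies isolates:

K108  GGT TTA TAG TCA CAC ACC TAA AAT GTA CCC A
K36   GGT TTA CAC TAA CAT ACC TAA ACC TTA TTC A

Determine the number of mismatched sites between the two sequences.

Differing sites — 7:T/C; 9:G/C; 11:C/A; 15:C/T; 23:A/C; 24:T/C; 25:G/T; 28:C/T; 29:C/T.
That gives 9 mismatches out of 31 aligned sites, so the Hamming distance is 9.

9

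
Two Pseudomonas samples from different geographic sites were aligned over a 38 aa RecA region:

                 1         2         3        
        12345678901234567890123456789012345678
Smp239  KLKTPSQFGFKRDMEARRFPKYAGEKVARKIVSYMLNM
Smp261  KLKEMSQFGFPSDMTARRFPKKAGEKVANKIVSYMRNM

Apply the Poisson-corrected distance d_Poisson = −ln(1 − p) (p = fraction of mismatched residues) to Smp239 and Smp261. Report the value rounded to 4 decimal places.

0.2364

The sequences differ at positions 4 (T/E), 5 (P/M), 11 (K/P), 12 (R/S), 15 (E/T), 22 (Y/K), 29 (R/N), 36 (L/R).
p = 8/38 = 0.210526.
d = −ln(1 − 0.210526) = −ln(0.789474) = 0.2364.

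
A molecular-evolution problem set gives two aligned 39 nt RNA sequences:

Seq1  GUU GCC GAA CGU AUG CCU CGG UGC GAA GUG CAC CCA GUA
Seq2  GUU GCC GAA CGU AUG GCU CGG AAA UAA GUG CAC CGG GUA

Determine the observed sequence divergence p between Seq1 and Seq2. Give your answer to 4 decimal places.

Mismatches occur at site 16 (C→G), site 22 (U→A), site 23 (G→A), site 24 (C→A), site 25 (G→U), site 35 (C→G), site 36 (A→G).
There are 7 differences over 39 sites, so p = 7/39 = 0.1795.

0.1795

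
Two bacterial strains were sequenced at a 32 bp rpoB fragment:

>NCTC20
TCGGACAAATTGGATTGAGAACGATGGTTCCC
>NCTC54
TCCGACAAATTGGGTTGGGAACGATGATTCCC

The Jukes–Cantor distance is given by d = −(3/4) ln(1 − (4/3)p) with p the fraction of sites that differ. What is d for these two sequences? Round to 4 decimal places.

0.1367

Mismatches occur at site 3 (G→C), site 14 (A→G), site 18 (A→G), site 27 (G→A).
p = 4/32 = 0.125000.
d = −0.75 · ln(1 − (4/3)·0.125000) = −0.75 · ln(0.833333) = −0.75 · (-0.182322) = 0.1367.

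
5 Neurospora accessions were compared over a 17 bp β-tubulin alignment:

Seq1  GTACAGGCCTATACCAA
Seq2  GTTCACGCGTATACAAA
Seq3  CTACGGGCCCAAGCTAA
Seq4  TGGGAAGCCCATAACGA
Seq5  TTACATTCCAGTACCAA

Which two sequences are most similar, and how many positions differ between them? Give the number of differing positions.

4

Pairwise Hamming distances:
  Seq1 vs Seq2: 4
  Seq1 vs Seq3: 6
  Seq1 vs Seq4: 8
  Seq1 vs Seq5: 5
  Seq2 vs Seq3: 9
  Seq2 vs Seq4: 10
  Seq2 vs Seq5: 8
  Seq3 vs Seq4: 11
  Seq3 vs Seq5: 9
  Seq4 vs Seq5: 9
The smallest is 4, between Seq1 and Seq2.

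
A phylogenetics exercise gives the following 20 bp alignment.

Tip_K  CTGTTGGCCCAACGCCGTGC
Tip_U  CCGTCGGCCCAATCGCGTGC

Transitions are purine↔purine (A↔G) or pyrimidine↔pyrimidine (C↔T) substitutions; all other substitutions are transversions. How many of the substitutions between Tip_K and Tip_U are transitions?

Differing sites — 2:T/C (Ti); 5:T/C (Ti); 13:C/T (Ti); 14:G/C (Tv); 15:C/G (Tv).
Of the 5 differences, 3 transitions and 2 transversions, so the answer is 3.

3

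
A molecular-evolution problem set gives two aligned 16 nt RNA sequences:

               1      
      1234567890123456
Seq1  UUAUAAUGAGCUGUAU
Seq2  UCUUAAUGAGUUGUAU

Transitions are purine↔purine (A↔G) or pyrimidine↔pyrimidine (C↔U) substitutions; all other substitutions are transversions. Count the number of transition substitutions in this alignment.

Differing sites — 2:U/C (Ti); 3:A/U (Tv); 11:C/U (Ti).
Of the 3 differences, 2 transitions and 1 transversion, so the answer is 2.

2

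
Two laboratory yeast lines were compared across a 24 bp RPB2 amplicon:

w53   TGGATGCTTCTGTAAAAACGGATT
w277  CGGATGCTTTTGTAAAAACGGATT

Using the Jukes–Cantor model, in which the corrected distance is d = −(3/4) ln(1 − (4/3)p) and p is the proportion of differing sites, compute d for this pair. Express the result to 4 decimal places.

The sequences differ at positions 1 (T/C), 10 (C/T).
p = 2/24 = 0.083333.
d = −0.75 · ln(1 − (4/3)·0.083333) = −0.75 · ln(0.888889) = −0.75 · (-0.117783) = 0.0883.

0.0883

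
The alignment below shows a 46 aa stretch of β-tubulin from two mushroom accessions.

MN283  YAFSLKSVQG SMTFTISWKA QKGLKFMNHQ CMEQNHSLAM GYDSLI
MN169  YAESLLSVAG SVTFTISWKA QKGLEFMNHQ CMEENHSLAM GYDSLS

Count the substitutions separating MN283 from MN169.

7

The sequences differ at positions 3 (F/E), 6 (K/L), 9 (Q/A), 12 (M/V), 25 (K/E), 34 (Q/E), 46 (I/S).
That gives 7 mismatches out of 46 aligned sites, so the Hamming distance is 7.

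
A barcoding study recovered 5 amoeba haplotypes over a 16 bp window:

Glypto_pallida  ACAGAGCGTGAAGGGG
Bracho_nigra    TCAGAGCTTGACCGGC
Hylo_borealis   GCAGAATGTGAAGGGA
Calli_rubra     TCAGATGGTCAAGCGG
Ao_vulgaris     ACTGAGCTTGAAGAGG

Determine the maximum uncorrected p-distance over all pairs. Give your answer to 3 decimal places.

Pairwise Hamming distances:
  Glypto_pallida vs Bracho_nigra: 5
  Glypto_pallida vs Hylo_borealis: 4
  Glypto_pallida vs Calli_rubra: 5
  Glypto_pallida vs Ao_vulgaris: 3
  Bracho_nigra vs Hylo_borealis: 7
  Bracho_nigra vs Calli_rubra: 8
  Bracho_nigra vs Ao_vulgaris: 6
  Hylo_borealis vs Calli_rubra: 6
  Hylo_borealis vs Ao_vulgaris: 7
  Calli_rubra vs Ao_vulgaris: 7
The largest is 8 mismatches, between Bracho_nigra and Calli_rubra; p = 8/16 = 0.500.

0.500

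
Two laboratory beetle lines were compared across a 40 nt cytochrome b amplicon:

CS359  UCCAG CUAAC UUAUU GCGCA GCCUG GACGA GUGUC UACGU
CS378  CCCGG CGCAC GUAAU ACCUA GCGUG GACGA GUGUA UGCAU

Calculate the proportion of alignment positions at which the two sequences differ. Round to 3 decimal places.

Differing sites — 1:U/C; 4:A/G; 7:U/G; 8:A/C; 11:U/G; 14:U/A; 16:G/A; 18:G/C; 19:C/U; 23:C/G; 35:C/A; 37:A/G; 39:G/A.
There are 13 differences over 40 sites, so p = 13/40 = 0.325.

0.325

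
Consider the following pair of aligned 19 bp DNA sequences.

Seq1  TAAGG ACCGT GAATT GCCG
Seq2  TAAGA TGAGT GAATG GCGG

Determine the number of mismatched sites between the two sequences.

Differing sites — 5:G/A; 6:A/T; 7:C/G; 8:C/A; 15:T/G; 18:C/G.
That gives 6 mismatches out of 19 aligned sites, so the Hamming distance is 6.

6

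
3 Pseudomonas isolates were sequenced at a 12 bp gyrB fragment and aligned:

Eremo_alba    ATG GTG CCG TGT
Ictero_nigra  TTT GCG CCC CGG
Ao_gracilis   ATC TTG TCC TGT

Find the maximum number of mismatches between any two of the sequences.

Pairwise Hamming distances:
  Eremo_alba vs Ictero_nigra: 6
  Eremo_alba vs Ao_gracilis: 4
  Ictero_nigra vs Ao_gracilis: 7
The largest is 7, between Ictero_nigra and Ao_gracilis.

7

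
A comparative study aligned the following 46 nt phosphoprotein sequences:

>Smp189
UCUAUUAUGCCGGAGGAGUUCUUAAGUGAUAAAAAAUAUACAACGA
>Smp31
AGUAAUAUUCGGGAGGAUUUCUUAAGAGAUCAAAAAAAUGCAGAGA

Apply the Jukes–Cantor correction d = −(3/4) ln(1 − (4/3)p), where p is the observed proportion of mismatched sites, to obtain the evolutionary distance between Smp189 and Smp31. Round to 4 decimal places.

Mismatches occur at site 1 (U↔A), site 2 (C↔G), site 5 (U↔A), site 9 (G↔U), site 11 (C↔G), site 18 (G↔U), site 27 (U↔A), site 31 (A↔C), site 37 (U↔A), site 40 (A↔G), site 43 (A↔G), site 44 (C↔A).
p = 12/46 = 0.260870.
d = −0.75 · ln(1 − (4/3)·0.260870) = −0.75 · ln(0.652173) = −0.75 · (-0.427445) = 0.3206.

0.3206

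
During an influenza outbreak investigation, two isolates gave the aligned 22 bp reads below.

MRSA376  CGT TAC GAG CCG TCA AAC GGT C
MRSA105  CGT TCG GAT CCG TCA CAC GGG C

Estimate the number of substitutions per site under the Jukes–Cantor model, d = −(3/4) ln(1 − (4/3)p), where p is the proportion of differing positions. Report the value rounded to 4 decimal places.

0.2708

The sequences differ at positions 5 (A/C), 6 (C/G), 9 (G/T), 16 (A/C), 21 (T/G).
p = 5/22 = 0.227273.
d = −0.75 · ln(1 − (4/3)·0.227273) = −0.75 · ln(0.696969) = −0.75 · (-0.361014) = 0.2708.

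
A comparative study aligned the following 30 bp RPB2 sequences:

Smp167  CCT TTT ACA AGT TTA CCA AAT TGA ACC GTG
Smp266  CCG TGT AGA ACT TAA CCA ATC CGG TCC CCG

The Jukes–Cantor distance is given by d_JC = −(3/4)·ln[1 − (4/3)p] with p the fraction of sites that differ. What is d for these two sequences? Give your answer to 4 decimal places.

Mismatches occur at site 3 (T→G), site 5 (T→G), site 8 (C→G), site 11 (G→C), site 14 (T→A), site 20 (A→T), site 21 (T→C), site 22 (T→C), site 24 (A→G), site 25 (A→T), site 28 (G→C), site 29 (T→C).
p = 12/30 = 0.400000.
d = −0.75 · ln(1 − (4/3)·0.400000) = −0.75 · ln(0.466667) = −0.75 · (-0.762139) = 0.5716.

0.5716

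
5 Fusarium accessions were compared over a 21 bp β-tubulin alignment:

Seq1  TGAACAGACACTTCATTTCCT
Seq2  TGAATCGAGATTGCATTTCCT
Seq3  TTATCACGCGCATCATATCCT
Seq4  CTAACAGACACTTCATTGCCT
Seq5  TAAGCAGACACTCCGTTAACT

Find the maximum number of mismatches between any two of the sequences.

12

Pairwise Hamming distances:
  Seq1 vs Seq2: 5
  Seq1 vs Seq3: 7
  Seq1 vs Seq4: 3
  Seq1 vs Seq5: 6
  Seq2 vs Seq3: 12
  Seq2 vs Seq4: 8
  Seq2 vs Seq5: 10
  Seq3 vs Seq4: 8
  Seq3 vs Seq5: 11
  Seq4 vs Seq5: 7
The largest is 12, between Seq2 and Seq3.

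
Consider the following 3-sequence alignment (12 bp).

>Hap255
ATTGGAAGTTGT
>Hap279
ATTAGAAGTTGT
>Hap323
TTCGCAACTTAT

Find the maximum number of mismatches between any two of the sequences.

Pairwise Hamming distances:
  Hap255 vs Hap279: 1
  Hap255 vs Hap323: 5
  Hap279 vs Hap323: 6
The largest is 6, between Hap279 and Hap323.

6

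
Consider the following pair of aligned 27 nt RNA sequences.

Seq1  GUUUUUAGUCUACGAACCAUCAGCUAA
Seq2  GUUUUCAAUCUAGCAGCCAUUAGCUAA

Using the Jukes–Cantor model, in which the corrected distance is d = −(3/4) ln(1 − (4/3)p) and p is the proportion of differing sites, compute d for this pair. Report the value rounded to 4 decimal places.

0.2635

Differing sites — 6:U/C; 8:G/A; 13:C/G; 14:G/C; 16:A/G; 21:C/U.
p = 6/27 = 0.222222.
d = −0.75 · ln(1 − (4/3)·0.222222) = −0.75 · ln(0.703704) = −0.75 · (-0.351397) = 0.2635.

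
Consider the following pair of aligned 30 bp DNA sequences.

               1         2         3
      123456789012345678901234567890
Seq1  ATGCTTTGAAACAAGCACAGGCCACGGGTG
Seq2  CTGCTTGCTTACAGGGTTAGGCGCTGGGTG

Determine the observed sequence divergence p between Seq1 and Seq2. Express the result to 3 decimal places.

0.400

Differing sites — 1:A/C; 7:T/G; 8:G/C; 9:A/T; 10:A/T; 14:A/G; 16:C/G; 17:A/T; 18:C/T; 23:C/G; 24:A/C; 25:C/T.
There are 12 differences over 30 sites, so p = 12/30 = 0.400.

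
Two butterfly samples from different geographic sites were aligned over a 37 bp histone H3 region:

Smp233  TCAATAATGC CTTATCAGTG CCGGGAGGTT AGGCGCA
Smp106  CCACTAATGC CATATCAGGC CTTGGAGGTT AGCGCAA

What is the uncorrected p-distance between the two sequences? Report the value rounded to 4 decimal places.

Differing sites — 1:T/C; 4:A/C; 12:T/A; 19:T/G; 20:G/C; 22:C/T; 23:G/T; 33:G/C; 34:C/G; 35:G/C; 36:C/A.
There are 11 differences over 37 sites, so p = 11/37 = 0.2973.

0.2973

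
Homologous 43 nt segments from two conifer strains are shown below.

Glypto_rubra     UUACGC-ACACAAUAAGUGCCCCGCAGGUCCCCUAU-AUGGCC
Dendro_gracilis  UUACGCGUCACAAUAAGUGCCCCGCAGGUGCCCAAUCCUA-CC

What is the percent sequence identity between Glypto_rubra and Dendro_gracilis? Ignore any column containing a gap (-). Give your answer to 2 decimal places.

Excluding the 3 gap columns leaves 40 comparable sites.
Differing sites — 8:A/U; 30:C/G; 34:U/A; 38:A/C; 40:G/A.
35 of the 40 comparable sites match, so the percent identity is 35/40 × 100 = 87.50%.

87.50%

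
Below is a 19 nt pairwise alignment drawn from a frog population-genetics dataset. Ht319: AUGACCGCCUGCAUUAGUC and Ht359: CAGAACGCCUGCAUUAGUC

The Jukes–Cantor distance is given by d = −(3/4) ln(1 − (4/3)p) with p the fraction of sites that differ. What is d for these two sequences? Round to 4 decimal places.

The sequences differ at positions 1 (A/C), 2 (U/A), 5 (C/A).
p = 3/19 = 0.157895.
d = −0.75 · ln(1 − (4/3)·0.157895) = −0.75 · ln(0.789473) = −0.75 · (-0.236390) = 0.1773.

0.1773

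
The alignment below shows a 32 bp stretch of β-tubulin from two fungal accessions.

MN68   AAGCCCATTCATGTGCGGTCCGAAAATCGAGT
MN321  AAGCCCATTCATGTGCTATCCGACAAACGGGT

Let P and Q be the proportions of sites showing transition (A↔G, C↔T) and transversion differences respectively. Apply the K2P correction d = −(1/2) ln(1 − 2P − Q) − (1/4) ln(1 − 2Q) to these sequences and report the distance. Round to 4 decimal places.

The sequences differ at positions 17 (G/T, transversion), 18 (G/A, transition), 24 (A/C, transversion), 27 (T/A, transversion), 30 (A/G, transition).
Of the 5 differences, 2 transitions and 3 transversions over 32 sites: P = 2/32 = 0.062500, Q = 3/32 = 0.093750.
d = −0.5·ln(0.781250) − 0.25·ln(0.812500) = −0.5·(-0.246860) − 0.25·(-0.207639) = 0.1753.

0.1753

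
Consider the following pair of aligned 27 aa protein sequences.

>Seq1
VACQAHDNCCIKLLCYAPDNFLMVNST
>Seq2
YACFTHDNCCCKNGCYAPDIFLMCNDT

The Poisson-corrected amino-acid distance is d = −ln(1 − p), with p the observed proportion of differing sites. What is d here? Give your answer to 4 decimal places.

Differing sites — 1:V/Y; 4:Q/F; 5:A/T; 11:I/C; 13:L/N; 14:L/G; 20:N/I; 24:V/C; 26:S/D.
p = 9/27 = 0.333333.
d = −ln(1 − 0.333333) = −ln(0.666667) = 0.4055.

0.4055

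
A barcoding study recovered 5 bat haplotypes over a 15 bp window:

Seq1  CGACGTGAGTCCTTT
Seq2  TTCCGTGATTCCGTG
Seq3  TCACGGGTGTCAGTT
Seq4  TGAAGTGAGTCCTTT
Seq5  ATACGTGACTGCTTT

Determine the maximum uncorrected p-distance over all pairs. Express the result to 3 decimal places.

0.533

Pairwise Hamming distances:
  Seq1 vs Seq2: 6
  Seq1 vs Seq3: 6
  Seq1 vs Seq4: 2
  Seq1 vs Seq5: 4
  Seq2 vs Seq3: 7
  Seq2 vs Seq4: 6
  Seq2 vs Seq5: 6
  Seq3 vs Seq4: 6
  Seq3 vs Seq5: 8
  Seq4 vs Seq5: 5
The largest is 8 mismatches, between Seq3 and Seq5; p = 8/15 = 0.533.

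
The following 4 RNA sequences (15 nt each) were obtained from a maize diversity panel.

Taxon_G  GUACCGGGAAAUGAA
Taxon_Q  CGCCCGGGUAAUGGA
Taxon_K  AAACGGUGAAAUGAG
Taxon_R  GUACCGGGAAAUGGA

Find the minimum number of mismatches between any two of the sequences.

Pairwise Hamming distances:
  Taxon_G vs Taxon_Q: 5
  Taxon_G vs Taxon_K: 5
  Taxon_G vs Taxon_R: 1
  Taxon_Q vs Taxon_K: 8
  Taxon_Q vs Taxon_R: 4
  Taxon_K vs Taxon_R: 6
The smallest is 1, between Taxon_G and Taxon_R.

1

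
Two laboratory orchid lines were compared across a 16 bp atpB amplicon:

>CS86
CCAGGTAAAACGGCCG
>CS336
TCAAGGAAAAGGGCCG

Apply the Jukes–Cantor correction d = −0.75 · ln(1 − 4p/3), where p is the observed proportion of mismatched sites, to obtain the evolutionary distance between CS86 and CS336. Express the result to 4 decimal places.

The sequences differ at positions 1 (C/T), 4 (G/A), 6 (T/G), 11 (C/G).
p = 4/16 = 0.250000.
d = −0.75 · ln(1 − (4/3)·0.250000) = −0.75 · ln(0.666667) = −0.75 · (-0.405465) = 0.3041.

0.3041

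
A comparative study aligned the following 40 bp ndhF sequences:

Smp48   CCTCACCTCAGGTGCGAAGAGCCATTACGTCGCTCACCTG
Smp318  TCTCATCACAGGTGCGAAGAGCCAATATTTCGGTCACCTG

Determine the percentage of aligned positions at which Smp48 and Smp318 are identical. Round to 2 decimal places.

Mismatches occur at site 1 (C↔T), site 6 (C↔T), site 8 (T↔A), site 25 (T↔A), site 28 (C↔T), site 29 (G↔T), site 33 (C↔G).
33 of the 40 sites match, so the percent identity is 33/40 × 100 = 82.50%.

82.50%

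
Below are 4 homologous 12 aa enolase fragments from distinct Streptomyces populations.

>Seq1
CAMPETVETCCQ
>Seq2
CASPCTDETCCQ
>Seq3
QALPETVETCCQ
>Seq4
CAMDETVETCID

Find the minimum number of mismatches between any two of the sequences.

2

Pairwise Hamming distances:
  Seq1 vs Seq2: 3
  Seq1 vs Seq3: 2
  Seq1 vs Seq4: 3
  Seq2 vs Seq3: 4
  Seq2 vs Seq4: 6
  Seq3 vs Seq4: 5
The smallest is 2, between Seq1 and Seq3.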